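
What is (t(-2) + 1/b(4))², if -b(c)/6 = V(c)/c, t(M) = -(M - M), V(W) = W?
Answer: 1/36 ≈ 0.027778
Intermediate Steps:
t(M) = 0 (t(M) = -1*0 = 0)
b(c) = -6 (b(c) = -6*c/c = -6*1 = -6)
(t(-2) + 1/b(4))² = (0 + 1/(-6))² = (0 - ⅙)² = (-⅙)² = 1/36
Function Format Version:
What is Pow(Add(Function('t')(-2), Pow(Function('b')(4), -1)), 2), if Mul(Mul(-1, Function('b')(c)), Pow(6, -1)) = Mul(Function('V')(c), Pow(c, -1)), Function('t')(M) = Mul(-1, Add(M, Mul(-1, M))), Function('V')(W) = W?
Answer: Rational(1, 36) ≈ 0.027778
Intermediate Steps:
Function('t')(M) = 0 (Function('t')(M) = Mul(-1, 0) = 0)
Function('b')(c) = -6 (Function('b')(c) = Mul(-6, Mul(c, Pow(c, -1))) = Mul(-6, 1) = -6)
Pow(Add(Function('t')(-2), Pow(Function('b')(4), -1)), 2) = Pow(Add(0, Pow(-6, -1)), 2) = Pow(Add(0, Rational(-1, 6)), 2) = Pow(Rational(-1, 6), 2) = Rational(1, 36)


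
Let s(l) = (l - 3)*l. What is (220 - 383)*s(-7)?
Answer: -11410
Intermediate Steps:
s(l) = l*(-3 + l) (s(l) = (-3 + l)*l = l*(-3 + l))
(220 - 383)*s(-7) = (220 - 383)*(-7*(-3 - 7)) = -(-1141)*(-10) = -163*70 = -11410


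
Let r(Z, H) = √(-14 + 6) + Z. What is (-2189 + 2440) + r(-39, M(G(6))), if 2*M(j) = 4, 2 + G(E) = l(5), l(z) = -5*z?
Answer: 212 + 2*I*√2 ≈ 212.0 + 2.8284*I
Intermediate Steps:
G(E) = -27 (G(E) = -2 - 5*5 = -2 - 25 = -27)
M(j) = 2 (M(j) = (½)*4 = 2)
r(Z, H) = Z + 2*I*√2 (r(Z, H) = √(-8) + Z = 2*I*√2 + Z = Z + 2*I*√2)
(-2189 + 2440) + r(-39, M(G(6))) = (-2189 + 2440) + (-39 + 2*I*√2) = 251 + (-39 + 2*I*√2) = 212 + 2*I*√2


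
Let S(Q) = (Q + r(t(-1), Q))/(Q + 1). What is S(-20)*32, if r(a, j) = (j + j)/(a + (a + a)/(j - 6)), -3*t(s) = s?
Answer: 4800/19 ≈ 252.63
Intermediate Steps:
t(s) = -s/3
r(a, j) = 2*j/(a + 2*a/(-6 + j)) (r(a, j) = (2*j)/(a + (2*a)/(-6 + j)) = (2*j)/(a + 2*a/(-6 + j)) = 2*j/(a + 2*a/(-6 + j)))
S(Q) = (Q + 6*Q*(-6 + Q)/(-4 + Q))/(1 + Q) (S(Q) = (Q + 2*Q*(-6 + Q)/(((-1/3*(-1)))*(-4 + Q)))/(Q + 1) = (Q + 2*Q*(-6 + Q)/((1/3)*(-4 + Q)))/(1 + Q) = (Q + 2*Q*3*(-6 + Q)/(-4 + Q))/(1 + Q) = (Q + 6*Q*(-6 + Q)/(-4 + Q))/(1 + Q))
S(-20)*32 = -20*(-40 + 7*(-20))/((1 - 20)*(-4 - 20))*32 = -20*(-40 - 140)/(-19*(-24))*32 = -20*(-1/19)*(-1/24)*(-180)*32 = (150/19)*32 = 4800/19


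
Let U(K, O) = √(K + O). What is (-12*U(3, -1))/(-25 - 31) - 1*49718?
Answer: -49718 + 3*√2/14 ≈ -49718.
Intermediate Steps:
(-12*U(3, -1))/(-25 - 31) - 1*49718 = (-12*√(3 - 1))/(-25 - 31) - 1*49718 = -12*√2/(-56) - 49718 = -12*√2*(-1/56) - 49718 = 3*√2/14 - 49718 = -49718 + 3*√2/14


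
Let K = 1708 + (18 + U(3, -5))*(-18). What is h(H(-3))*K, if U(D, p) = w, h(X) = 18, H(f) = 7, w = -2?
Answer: 25560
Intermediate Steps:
U(D, p) = -2
K = 1420 (K = 1708 + (18 - 2)*(-18) = 1708 + 16*(-18) = 1708 - 288 = 1420)
h(H(-3))*K = 18*1420 = 25560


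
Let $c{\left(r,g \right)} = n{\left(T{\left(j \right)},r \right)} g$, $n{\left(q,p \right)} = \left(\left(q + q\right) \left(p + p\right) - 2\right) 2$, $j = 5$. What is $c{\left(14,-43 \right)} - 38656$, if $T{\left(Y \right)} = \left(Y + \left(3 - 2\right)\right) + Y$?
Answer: $-91460$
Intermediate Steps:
$T{\left(Y \right)} = 1 + 2 Y$ ($T{\left(Y \right)} = \left(Y + \left(3 - 2\right)\right) + Y = \left(Y + 1\right) + Y = \left(1 + Y\right) + Y = 1 + 2 Y$)
$n{\left(q,p \right)} = -4 + 8 p q$ ($n{\left(q,p \right)} = \left(2 q 2 p - 2\right) 2 = \left(4 p q - 2\right) 2 = \left(-2 + 4 p q\right) 2 = -4 + 8 p q$)
$c{\left(r,g \right)} = g \left(-4 + 88 r\right)$ ($c{\left(r,g \right)} = \left(-4 + 8 r \left(1 + 2 \cdot 5\right)\right) g = \left(-4 + 8 r \left(1 + 10\right)\right) g = \left(-4 + 8 r 11\right) g = \left(-4 + 88 r\right) g = g \left(-4 + 88 r\right)$)
$c{\left(14,-43 \right)} - 38656 = 4 \left(-43\right) \left(-1 + 22 \cdot 14\right) - 38656 = 4 \left(-43\right) \left(-1 + 308\right) - 38656 = 4 \left(-43\right) 307 - 38656 = -52804 - 38656 = -91460$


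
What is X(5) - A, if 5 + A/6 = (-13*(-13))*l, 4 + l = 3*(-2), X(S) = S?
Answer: 10175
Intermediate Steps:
l = -10 (l = -4 + 3*(-2) = -4 - 6 = -10)
A = -10170 (A = -30 + 6*(-13*(-13)*(-10)) = -30 + 6*(169*(-10)) = -30 + 6*(-1690) = -30 - 10140 = -10170)
X(5) - A = 5 - 1*(-10170) = 5 + 10170 = 10175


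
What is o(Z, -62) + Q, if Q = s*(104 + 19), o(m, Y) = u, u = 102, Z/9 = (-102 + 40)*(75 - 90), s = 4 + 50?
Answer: 6744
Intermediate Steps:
s = 54
Z = 8370 (Z = 9*((-102 + 40)*(75 - 90)) = 9*(-62*(-15)) = 9*930 = 8370)
o(m, Y) = 102
Q = 6642 (Q = 54*(104 + 19) = 54*123 = 6642)
o(Z, -62) + Q = 102 + 6642 = 6744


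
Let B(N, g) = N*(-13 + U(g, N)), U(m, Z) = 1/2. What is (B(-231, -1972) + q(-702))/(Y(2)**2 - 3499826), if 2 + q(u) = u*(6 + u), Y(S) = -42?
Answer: -982955/6996124 ≈ -0.14050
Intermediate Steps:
U(m, Z) = 1/2
B(N, g) = -25*N/2 (B(N, g) = N*(-13 + 1/2) = N*(-25/2) = -25*N/2)
q(u) = -2 + u*(6 + u)
(B(-231, -1972) + q(-702))/(Y(2)**2 - 3499826) = (-25/2*(-231) + (-2 + (-702)**2 + 6*(-702)))/((-42)**2 - 3499826) = (5775/2 + (-2 + 492804 - 4212))/(1764 - 3499826) = (5775/2 + 488590)/(-3498062) = (982955/2)*(-1/3498062) = -982955/6996124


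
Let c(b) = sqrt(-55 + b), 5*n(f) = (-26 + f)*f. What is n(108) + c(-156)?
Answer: 8856/5 + I*sqrt(211) ≈ 1771.2 + 14.526*I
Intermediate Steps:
n(f) = f*(-26 + f)/5 (n(f) = ((-26 + f)*f)/5 = (f*(-26 + f))/5 = f*(-26 + f)/5)
n(108) + c(-156) = (1/5)*108*(-26 + 108) + sqrt(-55 - 156) = (1/5)*108*82 + sqrt(-211) = 8856/5 + I*sqrt(211)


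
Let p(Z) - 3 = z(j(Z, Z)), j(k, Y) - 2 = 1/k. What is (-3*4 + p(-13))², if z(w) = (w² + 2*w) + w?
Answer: 6241/28561 ≈ 0.21851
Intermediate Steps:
j(k, Y) = 2 + 1/k
z(w) = w² + 3*w
p(Z) = 3 + (2 + 1/Z)*(5 + 1/Z) (p(Z) = 3 + (2 + 1/Z)*(3 + (2 + 1/Z)) = 3 + (2 + 1/Z)*(5 + 1/Z))
(-3*4 + p(-13))² = (-3*4 + (13 + (-13)⁻² + 7/(-13)))² = (-12 + (13 + 1/169 + 7*(-1/13)))² = (-12 + (13 + 1/169 - 7/13))² = (-12 + 2107/169)² = (79/169)² = 6241/28561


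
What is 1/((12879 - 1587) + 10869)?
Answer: 1/22161 ≈ 4.5124e-5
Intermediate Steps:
1/((12879 - 1587) + 10869) = 1/(11292 + 10869) = 1/22161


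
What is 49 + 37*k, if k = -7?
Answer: -210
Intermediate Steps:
49 + 37*k = 49 + 37*(-7) = 49 - 259 = -210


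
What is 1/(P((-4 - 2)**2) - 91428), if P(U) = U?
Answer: -1/91392 ≈ -1.0942e-5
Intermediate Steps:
1/(P((-4 - 2)**2) - 91428) = 1/((-4 - 2)**2 - 91428) = 1/((-6)**2 - 91428) = 1/(36 - 91428) = 1/(-91392) = -1/91392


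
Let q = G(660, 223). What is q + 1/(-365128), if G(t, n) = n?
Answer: 81423543/365128 ≈ 223.00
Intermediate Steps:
q = 223
q + 1/(-365128) = 223 + 1/(-365128) = 223 - 1/365128 = 81423543/365128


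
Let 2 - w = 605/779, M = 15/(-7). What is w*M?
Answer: -14295/5453 ≈ -2.6215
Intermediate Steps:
M = -15/7 (M = 15*(-⅐) = -15/7 ≈ -2.1429)
w = 953/779 (w = 2 - 605/779 = 953/779 ≈ 1.2234)
w*M = (953/779)*(-15/7) = -14295/5453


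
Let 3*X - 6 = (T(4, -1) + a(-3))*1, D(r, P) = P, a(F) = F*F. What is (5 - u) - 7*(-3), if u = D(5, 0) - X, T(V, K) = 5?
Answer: 98/3 ≈ 32.667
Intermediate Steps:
a(F) = F²
X = 20/3 (X = 2 + ((5 + (-3)²)*1)/3 = 2 + ((5 + 9)*1)/3 = 2 + (14*1)/3 = 2 + (⅓)*14 = 2 + 14/3 = 20/3 ≈ 6.6667)
u = -20/3 (u = 0 - 1*20/3 = 0 - 20/3 = -20/3 ≈ -6.6667)
(5 - u) - 7*(-3) = (5 - 1*(-20/3)) - 7*(-3) = (5 + 20/3) + 21 = 35/3 + 21 = 98/3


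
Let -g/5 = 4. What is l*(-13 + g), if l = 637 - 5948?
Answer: 175263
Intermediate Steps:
g = -20 (g = -5*4 = -20)
l = -5311
l*(-13 + g) = -5311*(-13 - 20) = -5311*(-33) = 175263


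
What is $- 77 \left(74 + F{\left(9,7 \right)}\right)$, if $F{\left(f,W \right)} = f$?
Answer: $-6391$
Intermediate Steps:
$- 77 \left(74 + F{\left(9,7 \right)}\right) = - 77 \left(74 + 9\right) = \left(-77\right) 83 = -6391$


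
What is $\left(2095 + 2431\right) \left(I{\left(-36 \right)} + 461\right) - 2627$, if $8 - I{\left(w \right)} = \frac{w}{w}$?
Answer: $2115541$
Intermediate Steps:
$I{\left(w \right)} = 7$ ($I{\left(w \right)} = 8 - \frac{w}{w} = 8 - 1 = 7$)
$\left(2095 + 2431\right) \left(I{\left(-36 \right)} + 461\right) - 2627 = \left(2095 + 2431\right) \left(7 + 461\right) - 2627 = 4526 \cdot 468 - 2627 = 2118168 - 2627 = 2115541$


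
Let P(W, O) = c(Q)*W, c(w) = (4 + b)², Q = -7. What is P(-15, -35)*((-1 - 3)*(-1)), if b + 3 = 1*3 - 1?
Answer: -540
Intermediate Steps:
b = -1 (b = -3 + (1*3 - 1) = -3 + (3 - 1) = -3 + 2 = -1)
c(w) = 9 (c(w) = (4 - 1)² = 3² = 9)
P(W, O) = 9*W
P(-15, -35)*((-1 - 3)*(-1)) = (9*(-15))*((-1 - 3)*(-1)) = -(-540)*(-1) = -135*4 = -540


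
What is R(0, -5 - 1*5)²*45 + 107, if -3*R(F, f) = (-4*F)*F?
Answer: 107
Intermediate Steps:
R(F, f) = 4*F²/3 (R(F, f) = -(-4*F)*F/3 = -(-4)*F²/3 = 4*F²/3)
R(0, -5 - 1*5)²*45 + 107 = ((4/3)*0²)²*45 + 107 = ((4/3)*0)²*45 + 107 = 0²*45 + 107 = 0*45 + 107 = 0 + 107 = 107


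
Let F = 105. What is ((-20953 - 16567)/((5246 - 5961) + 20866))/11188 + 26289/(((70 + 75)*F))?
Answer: 493855643261/286038911025 ≈ 1.7265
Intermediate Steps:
((-20953 - 16567)/((5246 - 5961) + 20866))/11188 + 26289/(((70 + 75)*F)) = ((-20953 - 16567)/((5246 - 5961) + 20866))/11188 + 26289/(((70 + 75)*105)) = -37520/(-715 + 20866)*(1/11188) + 26289/((145*105)) = -37520/20151*(1/11188) + 26289/15225 = -37520*1/20151*(1/11188) + 26289*(1/15225) = -37520/20151*1/11188 + 8763/5075 = -9380/56362347 + 8763/5075 = 493855643261/286038911025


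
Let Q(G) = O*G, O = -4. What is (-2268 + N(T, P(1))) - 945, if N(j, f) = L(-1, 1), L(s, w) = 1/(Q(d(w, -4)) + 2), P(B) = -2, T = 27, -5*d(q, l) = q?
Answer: -44977/14 ≈ -3212.6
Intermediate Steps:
d(q, l) = -q/5
Q(G) = -4*G
L(s, w) = 1/(2 + 4*w/5) (L(s, w) = 1/(-(-4)*w/5 + 2) = 1/(4*w/5 + 2) = 1/(2 + 4*w/5))
N(j, f) = 5/14 (N(j, f) = 5/(2*(5 + 2*1)) = 5/(2*(5 + 2)) = (5/2)/7 = (5/2)*(⅐) = 5/14)
(-2268 + N(T, P(1))) - 945 = (-2268 + 5/14) - 945 = -31747/14 - 945 = -44977/14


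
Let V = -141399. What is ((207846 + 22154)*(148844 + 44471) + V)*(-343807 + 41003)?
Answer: -13463364893617204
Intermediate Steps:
((207846 + 22154)*(148844 + 44471) + V)*(-343807 + 41003) = ((207846 + 22154)*(148844 + 44471) - 141399)*(-343807 + 41003) = (230000*193315 - 141399)*(-302804) = (44462450000 - 141399)*(-302804) = 44462308601*(-302804) = -13463364893617204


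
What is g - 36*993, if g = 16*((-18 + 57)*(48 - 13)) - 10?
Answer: -13918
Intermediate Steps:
g = 21830 (g = 16*(39*35) - 10 = 16*1365 - 10 = 21840 - 10 = 21830)
g - 36*993 = 21830 - 36*993 = 21830 - 1*35748 = 21830 - 35748 = -13918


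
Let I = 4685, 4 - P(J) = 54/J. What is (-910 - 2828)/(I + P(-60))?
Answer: -12460/15633 ≈ -0.79703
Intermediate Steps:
P(J) = 4 - 54/J
(-910 - 2828)/(I + P(-60)) = (-910 - 2828)/(4685 + (4 - 54/(-60))) = -3738/(4685 + (4 - 54*(-1/60))) = -3738/(4685 + (4 + 9/10)) = -3738/(4685 + 49/10) = -3738/46899/10 = -3738*10/46899 = -12460/15633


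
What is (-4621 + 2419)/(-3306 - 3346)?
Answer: 1101/3326 ≈ 0.33103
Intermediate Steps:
(-4621 + 2419)/(-3306 - 3346) = -2202/(-6652) = -2202*(-1/6652) = 1101/3326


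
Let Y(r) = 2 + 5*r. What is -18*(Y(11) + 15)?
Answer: -1296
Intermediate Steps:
-18*(Y(11) + 15) = -18*((2 + 5*11) + 15) = -18*((2 + 55) + 15) = -18*(57 + 15) = -18*72 = -1296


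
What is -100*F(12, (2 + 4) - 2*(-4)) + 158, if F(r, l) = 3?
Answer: -142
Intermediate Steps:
-100*F(12, (2 + 4) - 2*(-4)) + 158 = -100*3 + 158 = -300 + 158 = -142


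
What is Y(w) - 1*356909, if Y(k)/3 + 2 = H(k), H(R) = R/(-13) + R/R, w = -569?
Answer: -4638149/13 ≈ -3.5678e+5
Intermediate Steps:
H(R) = 1 - R/13 (H(R) = R*(-1/13) + 1 = -R/13 + 1 = 1 - R/13)
Y(k) = -3 - 3*k/13 (Y(k) = -6 + 3*(1 - k/13) = -6 + (3 - 3*k/13) = -3 - 3*k/13)
Y(w) - 1*356909 = (-3 - 3/13*(-569)) - 1*356909 = (-3 + 1707/13) - 356909 = 1668/13 - 356909 = -4638149/13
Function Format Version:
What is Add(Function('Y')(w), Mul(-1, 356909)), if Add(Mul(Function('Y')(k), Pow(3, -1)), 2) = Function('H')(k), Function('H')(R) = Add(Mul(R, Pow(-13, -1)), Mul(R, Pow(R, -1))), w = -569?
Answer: Rational(-4638149, 13) ≈ -3.5678e+5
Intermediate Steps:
Function('H')(R) = Add(1, Mul(Rational(-1, 13), R)) (Function('H')(R) = Add(Mul(R, Rational(-1, 13)), 1) = Add(Mul(Rational(-1, 13), R), 1) = Add(1, Mul(Rational(-1, 13), R)))
Function('Y')(k) = Add(-3, Mul(Rational(-3, 13), k)) (Function('Y')(k) = Add(-6, Mul(3, Add(1, Mul(Rational(-1, 13), k)))) = Add(-6, Add(3, Mul(Rational(-3, 13), k))) = Add(-3, Mul(Rational(-3, 13), k)))
Add(Function('Y')(w), Mul(-1, 356909)) = Add(Add(-3, Mul(Rational(-3, 13), -569)), Mul(-1, 356909)) = Add(Add(-3, Rational(1707, 13)), -356909) = Add(Rational(1668, 13), -356909) = Rational(-4638149, 13)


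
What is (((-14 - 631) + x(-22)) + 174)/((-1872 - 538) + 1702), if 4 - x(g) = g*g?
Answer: 317/236 ≈ 1.3432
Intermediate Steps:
x(g) = 4 - g**2 (x(g) = 4 - g*g = 4 - g**2)
(((-14 - 631) + x(-22)) + 174)/((-1872 - 538) + 1702) = (((-14 - 631) + (4 - 1*(-22)**2)) + 174)/((-1872 - 538) + 1702) = ((-645 + (4 - 1*484)) + 174)/(-2410 + 1702) = ((-645 + (4 - 484)) + 174)/(-708) = ((-645 - 480) + 174)*(-1/708) = (-1125 + 174)*(-1/708) = -951*(-1/708) = 317/236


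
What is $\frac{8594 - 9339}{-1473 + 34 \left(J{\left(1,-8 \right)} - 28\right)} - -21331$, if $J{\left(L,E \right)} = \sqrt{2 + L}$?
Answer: $\frac{125367442592}{5877157} + \frac{25330 \sqrt{3}}{5877157} \approx 21331.0$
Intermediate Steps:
$\frac{8594 - 9339}{-1473 + 34 \left(J{\left(1,-8 \right)} - 28\right)} - -21331 = \frac{8594 - 9339}{-1473 + 34 \left(\sqrt{2 + 1} - 28\right)} - -21331 = - \frac{745}{-1473 + 34 \left(\sqrt{3} - 28\right)} + 21331 = - \frac{745}{-1473 + 34 \left(-28 + \sqrt{3}\right)} + 21331 = - \frac{745}{-1473 - \left(952 - 34 \sqrt{3}\right)} + 21331 = - \frac{745}{-2425 + 34 \sqrt{3}} + 21331 = 21331 - \frac{745}{-2425 + 34 \sqrt{3}}$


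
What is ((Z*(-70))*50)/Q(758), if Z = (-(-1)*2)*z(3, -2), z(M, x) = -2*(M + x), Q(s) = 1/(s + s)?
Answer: 21224000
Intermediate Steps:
Q(s) = 1/(2*s)
z(M, x) = -2*M - 2*x
Z = -4 (Z = (-(-1)*2)*(-2*3 - 2*(-2)) = (-1*(-2))*(-6 + 4) = 2*(-2) = -4)
((Z*(-70))*50)/Q(758) = (-4*(-70)*50)/(((½)/758)) = (280*50)/(((½)*(1/758))) = 14000/(1/1516) = 14000*1516 = 21224000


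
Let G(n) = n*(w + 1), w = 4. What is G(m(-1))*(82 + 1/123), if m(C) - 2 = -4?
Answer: -100870/123 ≈ -820.08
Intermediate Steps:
m(C) = -2 (m(C) = 2 - 4 = -2)
G(n) = 5*n (G(n) = n*(4 + 1) = n*5 = 5*n)
G(m(-1))*(82 + 1/123) = (5*(-2))*(82 + 1/123) = -10*(82 + 1/123) = -10*10087/123 = -100870/123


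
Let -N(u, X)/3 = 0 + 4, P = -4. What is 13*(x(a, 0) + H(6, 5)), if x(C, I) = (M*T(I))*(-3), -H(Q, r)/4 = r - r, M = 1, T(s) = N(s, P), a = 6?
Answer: 468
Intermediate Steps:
N(u, X) = -12 (N(u, X) = -3*(0 + 4) = -3*4 = -12)
T(s) = -12
H(Q, r) = 0 (H(Q, r) = -4*(r - r) = -4*0 = 0)
x(C, I) = 36 (x(C, I) = (1*(-12))*(-3) = -12*(-3) = 36)
13*(x(a, 0) + H(6, 5)) = 13*(36 + 0) = 13*36 = 468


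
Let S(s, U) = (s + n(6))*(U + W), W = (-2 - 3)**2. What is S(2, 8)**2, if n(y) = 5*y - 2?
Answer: 980100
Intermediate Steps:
n(y) = -2 + 5*y
W = 25 (W = (-5)**2 = 25)
S(s, U) = (25 + U)*(28 + s) (S(s, U) = (s + (-2 + 5*6))*(U + 25) = (s + (-2 + 30))*(25 + U) = (s + 28)*(25 + U) = (28 + s)*(25 + U) = (25 + U)*(28 + s))
S(2, 8)**2 = (700 + 25*2 + 28*8 + 8*2)**2 = (700 + 50 + 224 + 16)**2 = 990**2 = 980100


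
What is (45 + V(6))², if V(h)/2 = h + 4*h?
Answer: 11025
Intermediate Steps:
V(h) = 10*h (V(h) = 2*(h + 4*h) = 2*(5*h) = 10*h)
(45 + V(6))² = (45 + 10*6)² = (45 + 60)² = 105² = 11025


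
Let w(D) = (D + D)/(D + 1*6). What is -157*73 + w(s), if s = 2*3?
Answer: -11460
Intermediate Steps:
s = 6
w(D) = 2*D/(6 + D) (w(D) = (2*D)/(D + 6) = (2*D)/(6 + D) = 2*D/(6 + D))
-157*73 + w(s) = -157*73 + 2*6/(6 + 6) = -11461 + 2*6/12 = -11461 + 2*6*(1/12) = -11461 + 1 = -11460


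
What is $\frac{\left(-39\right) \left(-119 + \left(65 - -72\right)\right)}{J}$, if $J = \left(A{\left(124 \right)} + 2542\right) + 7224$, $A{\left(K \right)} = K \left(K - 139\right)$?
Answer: $- \frac{351}{3953} \approx -0.088793$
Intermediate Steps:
$A{\left(K \right)} = K \left(-139 + K\right)$
$J = 7906$ ($J = \left(124 \left(-139 + 124\right) + 2542\right) + 7224 = \left(124 \left(-15\right) + 2542\right) + 7224 = \left(-1860 + 2542\right) + 7224 = 682 + 7224 = 7906$)
$\frac{\left(-39\right) \left(-119 + \left(65 - -72\right)\right)}{J} = \frac{\left(-39\right) \left(-119 + \left(65 - -72\right)\right)}{7906} = - 39 \left(-119 + \left(65 + 72\right)\right) \frac{1}{7906} = - 39 \left(-119 + 137\right) \frac{1}{7906} = \left(-39\right) 18 \cdot \frac{1}{7906} = \left(-702\right) \frac{1}{7906} = - \frac{351}{3953}$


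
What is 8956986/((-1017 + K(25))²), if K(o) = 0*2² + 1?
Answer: 4478493/516128 ≈ 8.6771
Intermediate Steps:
K(o) = 1 (K(o) = 0*4 + 1 = 0 + 1 = 1)
8956986/((-1017 + K(25))²) = 8956986/((-1017 + 1)²) = 8956986/((-1016)²) = 8956986/1032256 = 8956986*(1/1032256) = 4478493/516128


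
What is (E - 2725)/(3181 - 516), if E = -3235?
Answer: -1192/533 ≈ -2.2364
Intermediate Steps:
(E - 2725)/(3181 - 516) = (-3235 - 2725)/(3181 - 516) = -5960/2665 = -5960*1/2665 = -1192/533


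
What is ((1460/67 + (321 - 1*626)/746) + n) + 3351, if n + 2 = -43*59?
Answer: 41654109/49982 ≈ 833.38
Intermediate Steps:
n = -2539 (n = -2 - 43*59 = -2 - 2537 = -2539)
((1460/67 + (321 - 1*626)/746) + n) + 3351 = ((1460/67 + (321 - 1*626)/746) - 2539) + 3351 = ((1460*(1/67) + (321 - 626)*(1/746)) - 2539) + 3351 = ((1460/67 - 305*1/746) - 2539) + 3351 = ((1460/67 - 305/746) - 2539) + 3351 = (1068725/49982 - 2539) + 3351 = -125835573/49982 + 3351 = 41654109/49982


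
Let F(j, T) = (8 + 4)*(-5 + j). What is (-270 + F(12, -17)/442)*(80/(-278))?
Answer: 2385120/30719 ≈ 77.643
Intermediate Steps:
F(j, T) = -60 + 12*j (F(j, T) = 12*(-5 + j) = -60 + 12*j)
(-270 + F(12, -17)/442)*(80/(-278)) = (-270 + (-60 + 12*12)/442)*(80/(-278)) = (-270 + (-60 + 144)*(1/442))*(80*(-1/278)) = (-270 + 84*(1/442))*(-40/139) = (-270 + 42/221)*(-40/139) = -59628/221*(-40/139) = 2385120/30719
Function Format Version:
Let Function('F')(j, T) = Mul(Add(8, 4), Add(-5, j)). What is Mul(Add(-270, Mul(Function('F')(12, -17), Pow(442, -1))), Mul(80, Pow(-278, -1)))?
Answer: Rational(2385120, 30719) ≈ 77.643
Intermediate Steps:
Function('F')(j, T) = Add(-60, Mul(12, j)) (Function('F')(j, T) = Mul(12, Add(-5, j)) = Add(-60, Mul(12, j)))
Mul(Add(-270, Mul(Function('F')(12, -17), Pow(442, -1))), Mul(80, Pow(-278, -1))) = Mul(Add(-270, Mul(Add(-60, Mul(12, 12)), Pow(442, -1))), Mul(80, Pow(-278, -1))) = Mul(Add(-270, Mul(Add(-60, 144), Rational(1, 442))), Mul(80, Rational(-1, 278))) = Mul(Add(-270, Mul(84, Rational(1, 442))), Rational(-40, 139)) = Mul(Add(-270, Rational(42, 221)), Rational(-40, 139)) = Mul(Rational(-59628, 221), Rational(-40, 139)) = Rational(2385120, 30719)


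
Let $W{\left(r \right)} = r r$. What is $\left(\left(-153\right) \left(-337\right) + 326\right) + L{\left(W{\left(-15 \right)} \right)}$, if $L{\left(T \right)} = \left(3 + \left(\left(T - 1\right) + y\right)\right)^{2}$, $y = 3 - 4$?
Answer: $102963$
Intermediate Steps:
$y = -1$ ($y = 3 - 4 = -1$)
$W{\left(r \right)} = r^{2}$
$L{\left(T \right)} = \left(1 + T\right)^{2}$ ($L{\left(T \right)} = \left(3 + \left(\left(T - 1\right) - 1\right)\right)^{2} = \left(3 + \left(\left(-1 + T\right) - 1\right)\right)^{2} = \left(3 + \left(-2 + T\right)\right)^{2} = \left(1 + T\right)^{2}$)
$\left(\left(-153\right) \left(-337\right) + 326\right) + L{\left(W{\left(-15 \right)} \right)} = \left(\left(-153\right) \left(-337\right) + 326\right) + \left(1 + \left(-15\right)^{2}\right)^{2} = \left(51561 + 326\right) + \left(1 + 225\right)^{2} = 51887 + 226^{2} = 51887 + 51076 = 102963$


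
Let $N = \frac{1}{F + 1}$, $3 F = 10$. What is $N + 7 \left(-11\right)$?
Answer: $- \frac{998}{13} \approx -76.769$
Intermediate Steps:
$F = \frac{10}{3}$ ($F = \frac{1}{3} \cdot 10 = \frac{10}{3} \approx 3.3333$)
$N = \frac{3}{13}$ ($N = \frac{1}{\frac{10}{3} + 1} = \frac{1}{\frac{13}{3}} = \frac{3}{13} \approx 0.23077$)
$N + 7 \left(-11\right) = \frac{3}{13} + 7 \left(-11\right) = \frac{3}{13} - 77 = - \frac{998}{13}$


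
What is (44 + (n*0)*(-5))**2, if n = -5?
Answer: 1936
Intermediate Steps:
(44 + (n*0)*(-5))**2 = (44 - 5*0*(-5))**2 = (44 + 0*(-5))**2 = (44 + 0)**2 = 44**2 = 1936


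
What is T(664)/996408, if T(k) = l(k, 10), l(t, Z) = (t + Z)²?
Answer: 113569/249102 ≈ 0.45591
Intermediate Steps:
l(t, Z) = (Z + t)²
T(k) = (10 + k)²
T(664)/996408 = (10 + 664)²/996408 = 674²*(1/996408) = 454276*(1/996408) = 113569/249102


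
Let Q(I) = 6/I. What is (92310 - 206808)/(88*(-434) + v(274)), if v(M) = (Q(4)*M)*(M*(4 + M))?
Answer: -57249/15634250 ≈ -0.0036618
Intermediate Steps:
v(M) = 3*M²*(4 + M)/2 (v(M) = ((6/4)*M)*(M*(4 + M)) = ((6*(¼))*M)*(M*(4 + M)) = (3*M/2)*(M*(4 + M)) = 3*M²*(4 + M)/2)
(92310 - 206808)/(88*(-434) + v(274)) = (92310 - 206808)/(88*(-434) + (3/2)*274²*(4 + 274)) = -114498/(-38192 + (3/2)*75076*278) = -114498/(-38192 + 31306692) = -114498/31268500 = -114498*1/31268500 = -57249/15634250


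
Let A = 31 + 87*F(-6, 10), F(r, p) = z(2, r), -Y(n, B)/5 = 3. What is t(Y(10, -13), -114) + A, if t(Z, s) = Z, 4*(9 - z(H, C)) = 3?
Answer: 2935/4 ≈ 733.75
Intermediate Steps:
z(H, C) = 33/4 (z(H, C) = 9 - ¼*3 = 9 - ¾ = 33/4)
Y(n, B) = -15 (Y(n, B) = -5*3 = -15)
F(r, p) = 33/4
A = 2995/4 (A = 31 + 87*(33/4) = 31 + 2871/4 = 2995/4 ≈ 748.75)
t(Y(10, -13), -114) + A = -15 + 2995/4 = 2935/4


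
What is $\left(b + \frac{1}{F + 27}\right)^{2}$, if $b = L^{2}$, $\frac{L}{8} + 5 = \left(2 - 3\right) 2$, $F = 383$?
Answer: $\frac{1653181349121}{168100} \approx 9.8345 \cdot 10^{6}$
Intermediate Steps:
$L = -56$ ($L = -40 + 8 \left(2 - 3\right) 2 = -40 + 8 \left(\left(-1\right) 2\right) = -40 + 8 \left(-2\right) = -40 - 16 = -56$)
$b = 3136$ ($b = \left(-56\right)^{2} = 3136$)
$\left(b + \frac{1}{F + 27}\right)^{2} = \left(3136 + \frac{1}{383 + 27}\right)^{2} = \left(3136 + \frac{1}{410}\right)^{2} = \left(\frac{1285761}{410}\right)^{2} = \frac{1653181349121}{168100}$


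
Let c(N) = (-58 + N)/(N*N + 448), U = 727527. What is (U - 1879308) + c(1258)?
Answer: -455820785793/395753 ≈ -1.1518e+6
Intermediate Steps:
c(N) = (-58 + N)/(448 + N²) (c(N) = (-58 + N)/(N² + 448) = (-58 + N)/(448 + N²))
(U - 1879308) + c(1258) = (727527 - 1879308) + (-58 + 1258)/(448 + 1258²) = -1151781 + 1200/(448 + 1582564) = -1151781 + 1200/1583012 = -1151781 + (1/1583012)*1200 = -1151781 + 300/395753 = -455820785793/395753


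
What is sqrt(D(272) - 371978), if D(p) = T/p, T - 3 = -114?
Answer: 23*I*sqrt(3251471)/68 ≈ 609.9*I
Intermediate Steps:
T = -111 (T = 3 - 114 = -111)
D(p) = -111/p
sqrt(D(272) - 371978) = sqrt(-111/272 - 371978) = sqrt(-101178127/272) = 23*I*sqrt(3251471)/68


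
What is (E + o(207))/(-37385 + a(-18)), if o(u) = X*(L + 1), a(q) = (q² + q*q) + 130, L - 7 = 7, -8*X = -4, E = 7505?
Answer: -15025/73214 ≈ -0.20522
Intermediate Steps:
X = ½ (X = -⅛*(-4) = ½ ≈ 0.50000)
L = 14 (L = 7 + 7 = 14)
a(q) = 130 + 2*q² (a(q) = (q² + q²) + 130 = 2*q² + 130 = 130 + 2*q²)
o(u) = 15/2 (o(u) = (14 + 1)/2 = (½)*15 = 15/2)
(E + o(207))/(-37385 + a(-18)) = (7505 + 15/2)/(-37385 + (130 + 2*(-18)²)) = 15025/(2*(-37385 + (130 + 2*324))) = 15025/(2*(-37385 + (130 + 648))) = 15025/(2*(-37385 + 778)) = (15025/2)/(-36607) = (15025/2)*(-1/36607) = -15025/73214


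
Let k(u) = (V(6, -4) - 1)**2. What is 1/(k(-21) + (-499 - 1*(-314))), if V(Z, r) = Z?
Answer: -1/160 ≈ -0.0062500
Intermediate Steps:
k(u) = 25 (k(u) = (6 - 1)**2 = 5**2 = 25)
1/(k(-21) + (-499 - 1*(-314))) = 1/(25 + (-499 - 1*(-314))) = 1/(25 + (-499 + 314)) = 1/(25 - 185) = 1/(-160) = -1/160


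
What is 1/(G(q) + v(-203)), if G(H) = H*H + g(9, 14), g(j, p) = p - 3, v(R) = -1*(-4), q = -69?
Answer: 1/4776 ≈ 0.00020938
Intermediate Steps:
v(R) = 4
g(j, p) = -3 + p
G(H) = 11 + H² (G(H) = H*H + (-3 + 14) = H² + 11 = 11 + H²)
1/(G(q) + v(-203)) = 1/((11 + (-69)²) + 4) = 1/((11 + 4761) + 4) = 1/(4772 + 4) = 1/4776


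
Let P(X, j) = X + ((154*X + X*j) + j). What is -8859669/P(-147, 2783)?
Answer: 8859669/429103 ≈ 20.647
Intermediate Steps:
P(X, j) = j + 155*X + X*j (P(X, j) = X + (j + 154*X + X*j) = j + 155*X + X*j)
-8859669/P(-147, 2783) = -8859669/(2783 + 155*(-147) - 147*2783) = -8859669/(2783 - 22785 - 409101) = -8859669/(-429103) = -8859669*(-1/429103) = 8859669/429103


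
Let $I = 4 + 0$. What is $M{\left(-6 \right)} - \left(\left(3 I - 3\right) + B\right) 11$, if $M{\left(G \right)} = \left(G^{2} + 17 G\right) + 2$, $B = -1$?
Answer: $-152$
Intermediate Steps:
$I = 4$
$M{\left(G \right)} = 2 + G^{2} + 17 G$
$M{\left(-6 \right)} - \left(\left(3 I - 3\right) + B\right) 11 = \left(2 + \left(-6\right)^{2} + 17 \left(-6\right)\right) - \left(\left(3 \cdot 4 - 3\right) - 1\right) 11 = \left(2 + 36 - 102\right) - \left(\left(12 - 3\right) - 1\right) 11 = -64 - \left(9 - 1\right) 11 = -64 - 8 \cdot 11 = -64 - 88 = -152$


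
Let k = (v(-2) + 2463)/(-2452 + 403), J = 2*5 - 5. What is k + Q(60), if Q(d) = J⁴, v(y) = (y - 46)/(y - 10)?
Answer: 1278158/2049 ≈ 623.80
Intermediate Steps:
v(y) = (-46 + y)/(-10 + y)
J = 5 (J = 10 - 5 = 5)
Q(d) = 625 (Q(d) = 5⁴ = 625)
k = -2467/2049 (k = ((-46 - 2)/(-10 - 2) + 2463)/(-2452 + 403) = (-48/(-12) + 2463)/(-2049) = (-1/12*(-48) + 2463)*(-1/2049) = (4 + 2463)*(-1/2049) = 2467*(-1/2049) = -2467/2049 ≈ -1.2040)
k + Q(60) = -2467/2049 + 625 = 1278158/2049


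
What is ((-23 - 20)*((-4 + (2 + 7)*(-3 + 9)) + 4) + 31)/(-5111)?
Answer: 2291/5111 ≈ 0.44825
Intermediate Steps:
((-23 - 20)*((-4 + (2 + 7)*(-3 + 9)) + 4) + 31)/(-5111) = (-43*((-4 + 9*6) + 4) + 31)*(-1/5111) = (-43*((-4 + 54) + 4) + 31)*(-1/5111) = (-43*(50 + 4) + 31)*(-1/5111) = (-43*54 + 31)*(-1/5111) = (-2322 + 31)*(-1/5111) = -2291*(-1/5111) = 2291/5111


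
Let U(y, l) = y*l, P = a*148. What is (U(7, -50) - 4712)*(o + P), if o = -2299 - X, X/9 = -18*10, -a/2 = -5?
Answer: -4054662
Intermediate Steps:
a = 10 (a = -2*(-5) = 10)
X = -1620 (X = 9*(-18*10) = 9*(-180) = -1620)
P = 1480 (P = 10*148 = 1480)
U(y, l) = l*y
o = -679 (o = -2299 - 1*(-1620) = -2299 + 1620 = -679)
(U(7, -50) - 4712)*(o + P) = (-50*7 - 4712)*(-679 + 1480) = (-350 - 4712)*801 = -5062*801 = -4054662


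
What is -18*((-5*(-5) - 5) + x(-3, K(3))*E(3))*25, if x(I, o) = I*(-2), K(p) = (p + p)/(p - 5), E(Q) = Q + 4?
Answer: -27900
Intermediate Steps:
E(Q) = 4 + Q
K(p) = 2*p/(-5 + p) (K(p) = (2*p)/(-5 + p) = 2*p/(-5 + p))
x(I, o) = -2*I
-18*((-5*(-5) - 5) + x(-3, K(3))*E(3))*25 = -18*((-5*(-5) - 5) + (-2*(-3))*(4 + 3))*25 = -18*((25 - 5) + 6*7)*25 = -18*(20 + 42)*25 = -18*62*25 = -1116*25 = -27900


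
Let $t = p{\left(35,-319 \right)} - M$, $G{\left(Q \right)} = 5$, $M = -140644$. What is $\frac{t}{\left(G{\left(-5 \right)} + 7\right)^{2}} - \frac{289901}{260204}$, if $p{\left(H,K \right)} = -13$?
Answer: $\frac{3045916915}{3122448} \approx 975.49$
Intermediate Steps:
$t = 140631$ ($t = -13 - -140644 = -13 + 140644 = 140631$)
$\frac{t}{\left(G{\left(-5 \right)} + 7\right)^{2}} - \frac{289901}{260204} = \frac{140631}{\left(5 + 7\right)^{2}} - \frac{289901}{260204} = \frac{140631}{12^{2}} - \frac{289901}{260204} = \frac{140631}{144} - \frac{289901}{260204} = 140631 \cdot \frac{1}{144} - \frac{289901}{260204} = \frac{46877}{48} - \frac{289901}{260204} = \frac{3045916915}{3122448}$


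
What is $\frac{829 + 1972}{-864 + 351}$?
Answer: $- \frac{2801}{513} \approx -5.46$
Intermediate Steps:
$\frac{829 + 1972}{-864 + 351} = \frac{2801}{-513} = 2801 \left(- \frac{1}{513}\right) = - \frac{2801}{513}$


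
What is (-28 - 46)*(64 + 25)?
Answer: -6586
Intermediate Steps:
(-28 - 46)*(64 + 25) = -74*89 = -6586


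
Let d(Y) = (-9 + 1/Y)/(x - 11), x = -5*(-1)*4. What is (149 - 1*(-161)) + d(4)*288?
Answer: 30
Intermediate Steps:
x = 20 (x = 5*4 = 20)
d(Y) = -1 + 1/(9*Y) (d(Y) = (-9 + 1/Y)/(20 - 11) = (-9 + 1/Y)/9 = (-9 + 1/Y)*(1/9) = -1 + 1/(9*Y))
(149 - 1*(-161)) + d(4)*288 = (149 - 1*(-161)) + ((1/9 - 1*4)/4)*288 = (149 + 161) + ((1/9 - 4)/4)*288 = 310 + ((1/4)*(-35/9))*288 = 310 - 35/36*288 = 310 - 280 = 30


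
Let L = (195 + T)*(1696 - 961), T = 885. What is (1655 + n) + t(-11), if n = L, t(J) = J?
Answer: 795444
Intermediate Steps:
L = 793800 (L = (195 + 885)*(1696 - 961) = 1080*735 = 793800)
n = 793800
(1655 + n) + t(-11) = (1655 + 793800) - 11 = 795455 - 11 = 795444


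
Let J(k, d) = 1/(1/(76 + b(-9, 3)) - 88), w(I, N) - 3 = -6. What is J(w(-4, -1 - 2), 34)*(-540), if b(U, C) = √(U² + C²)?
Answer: 30017520/4891001 - 180*√10/4891001 ≈ 6.1372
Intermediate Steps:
w(I, N) = -3 (w(I, N) = 3 - 6 = -3)
b(U, C) = √(C² + U²)
J(k, d) = 1/(-88 + 1/(76 + 3*√10)) (J(k, d) = 1/(1/(76 + √(3² + (-9)²)) - 88) = 1/(1/(76 + √(9 + 81)) - 88) = 1/(1/(76 + √90) - 88) = 1/(1/(76 + 3*√10) - 88) = 1/(-88 + 1/(76 + 3*√10)))
J(w(-4, -1 - 2), 34)*(-540) = (-55588/4891001 + √10/14673003)*(-540) = 30017520/4891001 - 180*√10/4891001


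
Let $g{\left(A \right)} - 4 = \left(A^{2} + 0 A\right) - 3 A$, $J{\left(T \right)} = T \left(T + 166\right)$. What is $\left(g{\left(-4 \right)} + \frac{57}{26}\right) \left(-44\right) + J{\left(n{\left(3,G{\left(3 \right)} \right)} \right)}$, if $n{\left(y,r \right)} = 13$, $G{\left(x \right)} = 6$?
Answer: $\frac{10693}{13} \approx 822.54$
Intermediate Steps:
$J{\left(T \right)} = T \left(166 + T\right)$
$g{\left(A \right)} = 4 + A^{2} - 3 A$ ($g{\left(A \right)} = 4 - \left(- A^{2} + 3 A\right) = 4 + \left(A^{2} - 3 A\right) = 4 + A^{2} - 3 A$)
$\left(g{\left(-4 \right)} + \frac{57}{26}\right) \left(-44\right) + J{\left(n{\left(3,G{\left(3 \right)} \right)} \right)} = \left(\left(4 + \left(-4\right)^{2} - -12\right) + \frac{57}{26}\right) \left(-44\right) + 13 \left(166 + 13\right) = \left(\left(4 + 16 + 12\right) + 57 \cdot \frac{1}{26}\right) \left(-44\right) + 13 \cdot 179 = \left(32 + \frac{57}{26}\right) \left(-44\right) + 2327 = \frac{889}{26} \left(-44\right) + 2327 = - \frac{19558}{13} + 2327 = \frac{10693}{13}$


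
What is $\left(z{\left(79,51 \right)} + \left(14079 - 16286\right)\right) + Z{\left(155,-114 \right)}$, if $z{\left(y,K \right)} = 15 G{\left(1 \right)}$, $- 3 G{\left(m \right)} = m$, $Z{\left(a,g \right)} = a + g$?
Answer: $-2171$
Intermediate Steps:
$G{\left(m \right)} = - \frac{m}{3}$
$z{\left(y,K \right)} = -5$ ($z{\left(y,K \right)} = 15 \left(\left(- \frac{1}{3}\right) 1\right) = 15 \left(- \frac{1}{3}\right) = -5$)
$\left(z{\left(79,51 \right)} + \left(14079 - 16286\right)\right) + Z{\left(155,-114 \right)} = \left(-5 + \left(14079 - 16286\right)\right) + \left(155 - 114\right) = \left(-5 - 2207\right) + 41 = -2212 + 41 = -2171$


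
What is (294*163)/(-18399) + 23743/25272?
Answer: -258079109/154993176 ≈ -1.6651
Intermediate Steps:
(294*163)/(-18399) + 23743/25272 = 47922*(-1/18399) + 23743*(1/25272) = -15974/6133 + 23743/25272 = -258079109/154993176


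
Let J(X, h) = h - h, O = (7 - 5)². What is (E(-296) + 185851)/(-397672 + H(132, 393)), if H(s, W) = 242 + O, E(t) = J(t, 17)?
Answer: -185851/397426 ≈ -0.46764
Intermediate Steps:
O = 4 (O = 2² = 4)
J(X, h) = 0
E(t) = 0
H(s, W) = 246 (H(s, W) = 242 + 4 = 246)
(E(-296) + 185851)/(-397672 + H(132, 393)) = (0 + 185851)/(-397672 + 246) = 185851/(-397426) = 185851*(-1/397426) = -185851/397426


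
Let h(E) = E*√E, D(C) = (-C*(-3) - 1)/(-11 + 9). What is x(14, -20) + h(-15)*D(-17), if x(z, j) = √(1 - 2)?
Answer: I*(1 - 390*√15) ≈ -1509.5*I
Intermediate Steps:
D(C) = ½ - 3*C/2 (D(C) = (3*C - 1)/(-2) = (-1 + 3*C)*(-½) = ½ - 3*C/2)
x(z, j) = I (x(z, j) = √(-1) = I)
h(E) = E^(3/2)
x(14, -20) + h(-15)*D(-17) = I + (-15)^(3/2)*(½ - 3/2*(-17)) = I + (-15*I*√15)*(½ + 51/2) = I - 15*I*√15*26 = I - 390*I*√15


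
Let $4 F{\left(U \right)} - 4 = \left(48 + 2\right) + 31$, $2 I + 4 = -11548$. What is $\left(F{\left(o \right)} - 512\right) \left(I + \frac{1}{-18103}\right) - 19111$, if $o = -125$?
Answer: $\frac{203873163895}{72412} \approx 2.8155 \cdot 10^{6}$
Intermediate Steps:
$I = -5776$ ($I = -2 + \frac{1}{2} \left(-11548\right) = -2 - 5774 = -5776$)
$F{\left(U \right)} = \frac{85}{4}$ ($F{\left(U \right)} = 1 + \frac{\left(48 + 2\right) + 31}{4} = 1 + \frac{50 + 31}{4} = 1 + \frac{1}{4} \cdot 81 = 1 + \frac{81}{4} = \frac{85}{4}$)
$\left(F{\left(o \right)} - 512\right) \left(I + \frac{1}{-18103}\right) - 19111 = \left(\frac{85}{4} - 512\right) \left(-5776 + \frac{1}{-18103}\right) - 19111 = - \frac{1963 \left(-5776 - \frac{1}{18103}\right)}{4} - 19111 = \left(- \frac{1963}{4}\right) \left(- \frac{104562929}{18103}\right) - 19111 = \frac{205257029627}{72412} - 19111 = \frac{203873163895}{72412}$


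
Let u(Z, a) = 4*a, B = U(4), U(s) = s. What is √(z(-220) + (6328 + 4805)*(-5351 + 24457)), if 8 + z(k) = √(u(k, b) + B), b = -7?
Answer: √(212707090 + 2*I*√6) ≈ 14584.0 + 0.e-4*I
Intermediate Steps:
B = 4
z(k) = -8 + 2*I*√6 (z(k) = -8 + √(4*(-7) + 4) = -8 + √(-28 + 4) = -8 + √(-24) = -8 + 2*I*√6)
√(z(-220) + (6328 + 4805)*(-5351 + 24457)) = √((-8 + 2*I*√6) + (6328 + 4805)*(-5351 + 24457)) = √((-8 + 2*I*√6) + 11133*19106) = √((-8 + 2*I*√6) + 212707098) = √(212707090 + 2*I*√6)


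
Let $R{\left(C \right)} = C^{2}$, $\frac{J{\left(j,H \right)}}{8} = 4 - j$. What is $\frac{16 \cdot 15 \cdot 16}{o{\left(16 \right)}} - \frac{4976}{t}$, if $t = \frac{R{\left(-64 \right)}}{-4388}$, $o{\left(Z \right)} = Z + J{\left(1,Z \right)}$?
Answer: $\frac{347311}{64} \approx 5426.7$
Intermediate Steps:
$J{\left(j,H \right)} = 32 - 8 j$ ($J{\left(j,H \right)} = 8 \left(4 - j\right) = 32 - 8 j$)
$o{\left(Z \right)} = 24 + Z$ ($o{\left(Z \right)} = Z + \left(32 - 8\right) = Z + 24 = 24 + Z$)
$t = - \frac{1024}{1097}$ ($t = \frac{\left(-64\right)^{2}}{-4388} = 4096 \left(- \frac{1}{4388}\right) = - \frac{1024}{1097} \approx -0.93345$)
$\frac{16 \cdot 15 \cdot 16}{o{\left(16 \right)}} - \frac{4976}{t} = \frac{16 \cdot 15 \cdot 16}{24 + 16} - \frac{4976}{- \frac{1024}{1097}} = \frac{240 \cdot 16}{40} - - \frac{341167}{64} = 3840 \cdot \frac{1}{40} + \frac{341167}{64} = 96 + \frac{341167}{64} = \frac{347311}{64}$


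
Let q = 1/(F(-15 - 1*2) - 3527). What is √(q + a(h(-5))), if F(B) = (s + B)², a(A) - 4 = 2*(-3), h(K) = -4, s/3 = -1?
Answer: 3*I*√2173265/3127 ≈ 1.4143*I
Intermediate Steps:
s = -3 (s = 3*(-1) = -3)
a(A) = -2 (a(A) = 4 + 2*(-3) = 4 - 6 = -2)
F(B) = (-3 + B)²
q = -1/3127 (q = 1/((-3 + (-15 - 1*2))² - 3527) = 1/((-3 + (-15 - 2))² - 3527) = 1/((-3 - 17)² - 3527) = 1/((-20)² - 3527) = 1/(400 - 3527) = 1/(-3127) = -1/3127 ≈ -0.00031980)
√(q + a(h(-5))) = √(-1/3127 - 2) = √(-6255/3127) = 3*I*√2173265/3127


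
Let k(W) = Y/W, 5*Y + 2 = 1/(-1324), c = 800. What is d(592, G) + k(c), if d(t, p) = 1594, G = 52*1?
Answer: 8441821351/5296000 ≈ 1594.0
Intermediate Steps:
G = 52
Y = -2649/6620 (Y = -2/5 + (1/5)/(-1324) = -2/5 + (1/5)*(-1/1324) = -2/5 - 1/6620 = -2649/6620 ≈ -0.40015)
k(W) = -2649/(6620*W)
d(592, G) + k(c) = 1594 - 2649/6620/800 = 1594 - 2649/6620*1/800 = 1594 - 2649/5296000 = 8441821351/5296000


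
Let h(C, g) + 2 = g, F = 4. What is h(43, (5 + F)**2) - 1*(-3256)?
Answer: 3335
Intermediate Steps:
h(C, g) = -2 + g
h(43, (5 + F)**2) - 1*(-3256) = (-2 + (5 + 4)**2) - 1*(-3256) = (-2 + 9**2) + 3256 = (-2 + 81) + 3256 = 79 + 3256 = 3335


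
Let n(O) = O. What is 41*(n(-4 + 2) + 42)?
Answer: 1640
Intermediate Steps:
41*(n(-4 + 2) + 42) = 41*((-4 + 2) + 42) = 41*(-2 + 42) = 41*40 = 1640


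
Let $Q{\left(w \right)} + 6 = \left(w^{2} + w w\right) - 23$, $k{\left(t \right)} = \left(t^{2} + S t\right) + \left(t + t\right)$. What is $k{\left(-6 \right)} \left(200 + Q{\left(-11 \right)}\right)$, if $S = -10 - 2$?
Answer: $39648$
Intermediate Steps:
$S = -12$ ($S = -10 - 2 = -12$)
$k{\left(t \right)} = t^{2} - 10 t$ ($k{\left(t \right)} = \left(t^{2} - 12 t\right) + \left(t + t\right) = \left(t^{2} - 12 t\right) + 2 t = t^{2} - 10 t$)
$Q{\left(w \right)} = -29 + 2 w^{2}$ ($Q{\left(w \right)} = -6 - \left(23 - w^{2} - w w\right) = -6 + \left(\left(w^{2} + w^{2}\right) - 23\right) = -6 + \left(2 w^{2} - 23\right) = -6 + \left(-23 + 2 w^{2}\right) = -29 + 2 w^{2}$)
$k{\left(-6 \right)} \left(200 + Q{\left(-11 \right)}\right) = - 6 \left(-10 - 6\right) \left(200 - \left(29 - 2 \left(-11\right)^{2}\right)\right) = \left(-6\right) \left(-16\right) \left(200 + \left(-29 + 2 \cdot 121\right)\right) = 96 \left(200 + \left(-29 + 242\right)\right) = 96 \left(200 + 213\right) = 96 \cdot 413 = 39648$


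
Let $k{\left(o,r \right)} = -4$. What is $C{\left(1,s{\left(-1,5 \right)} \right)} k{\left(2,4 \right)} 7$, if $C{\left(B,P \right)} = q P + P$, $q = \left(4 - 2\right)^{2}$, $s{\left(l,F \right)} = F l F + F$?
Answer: $2800$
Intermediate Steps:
$s{\left(l,F \right)} = F + l F^{2}$ ($s{\left(l,F \right)} = l F^{2} + F = F + l F^{2}$)
$q = 4$ ($q = 2^{2} = 4$)
$C{\left(B,P \right)} = 5 P$ ($C{\left(B,P \right)} = 4 P + P = 5 P$)
$C{\left(1,s{\left(-1,5 \right)} \right)} k{\left(2,4 \right)} 7 = 5 \cdot 5 \left(1 + 5 \left(-1\right)\right) \left(-4\right) 7 = 5 \cdot 5 \left(1 - 5\right) \left(-4\right) 7 = 5 \cdot 5 \left(-4\right) \left(-4\right) 7 = 5 \left(-20\right) \left(-4\right) 7 = \left(-100\right) \left(-4\right) 7 = 400 \cdot 7 = 2800$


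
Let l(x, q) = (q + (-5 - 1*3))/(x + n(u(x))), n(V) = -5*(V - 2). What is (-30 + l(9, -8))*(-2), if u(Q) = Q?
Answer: 764/13 ≈ 58.769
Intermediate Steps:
n(V) = 10 - 5*V (n(V) = -5*(-2 + V) = 10 - 5*V)
l(x, q) = (-8 + q)/(10 - 4*x) (l(x, q) = (q + (-5 - 1*3))/(x + (10 - 5*x)) = (q + (-5 - 3))/(10 - 4*x) = (q - 8)/(10 - 4*x) = (-8 + q)/(10 - 4*x))
(-30 + l(9, -8))*(-2) = (-30 + (8 - 1*(-8))/(2*(-5 + 2*9)))*(-2) = (-30 + (8 + 8)/(2*(-5 + 18)))*(-2) = (-30 + (½)*16/13)*(-2) = (-30 + (½)*(1/13)*16)*(-2) = (-30 + 8/13)*(-2) = -382/13*(-2) = 764/13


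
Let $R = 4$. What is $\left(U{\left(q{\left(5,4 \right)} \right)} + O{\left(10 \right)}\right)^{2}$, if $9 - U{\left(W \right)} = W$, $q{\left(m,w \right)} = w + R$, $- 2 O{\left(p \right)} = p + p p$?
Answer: $2916$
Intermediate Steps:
$O{\left(p \right)} = - \frac{p}{2} - \frac{p^{2}}{2}$ ($O{\left(p \right)} = - \frac{p + p p}{2} = - \frac{p + p^{2}}{2} = - \frac{p}{2} - \frac{p^{2}}{2}$)
$q{\left(m,w \right)} = 4 + w$ ($q{\left(m,w \right)} = w + 4 = 4 + w$)
$U{\left(W \right)} = 9 - W$
$\left(U{\left(q{\left(5,4 \right)} \right)} + O{\left(10 \right)}\right)^{2} = \left(\left(9 - \left(4 + 4\right)\right) - 5 \left(1 + 10\right)\right)^{2} = \left(\left(9 - 8\right) - 5 \cdot 11\right)^{2} = \left(\left(9 - 8\right) - 55\right)^{2} = \left(1 - 55\right)^{2} = \left(-54\right)^{2} = 2916$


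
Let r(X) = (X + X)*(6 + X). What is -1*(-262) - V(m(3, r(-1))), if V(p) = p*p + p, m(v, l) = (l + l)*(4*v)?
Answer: -57098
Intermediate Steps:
r(X) = 2*X*(6 + X) (r(X) = (2*X)*(6 + X) = 2*X*(6 + X))
m(v, l) = 8*l*v (m(v, l) = (2*l)*(4*v) = 8*l*v)
V(p) = p + p**2 (V(p) = p**2 + p = p + p**2)
-1*(-262) - V(m(3, r(-1))) = -1*(-262) - 8*(2*(-1)*(6 - 1))*3*(1 + 8*(2*(-1)*(6 - 1))*3) = 262 - 8*(2*(-1)*5)*3*(1 + 8*(2*(-1)*5)*3) = 262 - 8*(-10)*3*(1 + 8*(-10)*3) = 262 - (-240)*(1 - 240) = 262 - (-240)*(-239) = 262 - 1*57360 = 262 - 57360 = -57098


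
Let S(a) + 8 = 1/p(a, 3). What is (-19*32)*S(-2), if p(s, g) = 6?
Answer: 14288/3 ≈ 4762.7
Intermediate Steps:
S(a) = -47/6 (S(a) = -8 + 1/6 = -47/6)
(-19*32)*S(-2) = -19*32*(-47/6) = -608*(-47/6) = 14288/3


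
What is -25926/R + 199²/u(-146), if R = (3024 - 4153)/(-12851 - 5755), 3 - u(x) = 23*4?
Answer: -42976454413/100481 ≈ -4.2771e+5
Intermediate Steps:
u(x) = -89 (u(x) = 3 - 23*4 = 3 - 1*92 = 3 - 92 = -89)
R = 1129/18606 (R = -1129/(-18606) = -1129*(-1/18606) = 1129/18606 ≈ 0.060679)
-25926/R + 199²/u(-146) = -25926/1129/18606 + 199²/(-89) = -25926*18606/1129 + 39601*(-1/89) = -482379156/1129 - 39601/89 = -42976454413/100481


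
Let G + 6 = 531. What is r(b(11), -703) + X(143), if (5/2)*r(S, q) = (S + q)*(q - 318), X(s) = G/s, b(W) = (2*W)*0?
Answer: 205282843/715 ≈ 2.8711e+5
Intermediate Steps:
G = 525 (G = -6 + 531 = 525)
b(W) = 0
X(s) = 525/s
r(S, q) = 2*(-318 + q)*(S + q)/5 (r(S, q) = 2*((S + q)*(q - 318))/5 = 2*((S + q)*(-318 + q))/5 = 2*((-318 + q)*(S + q))/5 = 2*(-318 + q)*(S + q)/5)
r(b(11), -703) + X(143) = (-636/5*0 - 636/5*(-703) + (2/5)*(-703)**2 + (2/5)*0*(-703)) + 525/143 = (0 + 447108/5 + (2/5)*494209 + 0) + 525*(1/143) = (0 + 447108/5 + 988418/5 + 0) + 525/143 = 1435526/5 + 525/143 = 205282843/715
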